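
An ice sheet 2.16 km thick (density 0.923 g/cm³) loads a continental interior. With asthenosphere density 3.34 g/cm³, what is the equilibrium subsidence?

Isostatic balance requires: the ice load ρ_ice t is balanced by mantle displaced below, ρ_m s.
s = t ρ_ice / ρ_m = 2.16 km × 0.923/3.34 = 0.597 km.

0.597 km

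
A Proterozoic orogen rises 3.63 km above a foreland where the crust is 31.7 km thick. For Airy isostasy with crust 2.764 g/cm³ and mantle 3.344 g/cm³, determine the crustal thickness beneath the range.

52.6 km

Root depth r = h ρ_c / (ρ_m − ρ_c) = 3.63 km × 2.764 / 0.58 = 17.3 km.
Total thickness = T + h + r = 31.7 km + 3.63 km + 17.3 km = 52.6 km.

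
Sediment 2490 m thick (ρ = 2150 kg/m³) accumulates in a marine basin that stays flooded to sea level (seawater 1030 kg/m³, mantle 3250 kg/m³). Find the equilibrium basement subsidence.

Submarine loading: the sediment displaces seawater, and the subsidence is in turn flooded, so s (ρ_m − ρ_w) = t (ρ_sed − ρ_w).
s = 2490 m × (2150 − 1030) / (3250 − 1030) = 1260 m.

1260 m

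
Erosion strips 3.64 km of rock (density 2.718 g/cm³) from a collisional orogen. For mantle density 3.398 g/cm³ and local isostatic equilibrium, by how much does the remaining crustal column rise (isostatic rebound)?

2.91 km

Unloading: uplift u = e ρ_c/ρ_m = 3.64 km × 2.718/3.398 = 2.91 km.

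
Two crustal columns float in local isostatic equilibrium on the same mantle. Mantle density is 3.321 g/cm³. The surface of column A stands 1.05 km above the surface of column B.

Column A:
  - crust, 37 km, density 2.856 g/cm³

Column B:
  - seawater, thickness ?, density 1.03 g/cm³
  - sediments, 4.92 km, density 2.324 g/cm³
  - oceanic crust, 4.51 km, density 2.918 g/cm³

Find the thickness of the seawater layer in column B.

Take the compensation level at the base of the deeper column (depth z_c below the surface of column A) and equate Σ ρ_i t_i down to z_c; mantle fills any gap and the z_c terms cancel.
Column A: 37×2.856 + (z_c − 37)×3.321
Column B: 1.05×0 + x×1.03 + 4.92×2.324 + 4.51×2.918 + (z_c − 1.05 − 9.43 − x)×3.321
The z_c×3.321 term appears on both sides and cancels. Collect the known terms of each column as K = Σ(ρt)_known − 3.321 × (depth of known layers): K_A = 105.672 − 3.321×37 = −17.205; K_B = 24.59426 − 3.321×(1.05 + 9.43) = −10.20982.
Balance: K_A = K_B − x×(3.321 − 1.03), so x = (K_B − K_A)/(3.321 − 1.03) = 6.99518/2.291 = 3.05 km.

3.05 km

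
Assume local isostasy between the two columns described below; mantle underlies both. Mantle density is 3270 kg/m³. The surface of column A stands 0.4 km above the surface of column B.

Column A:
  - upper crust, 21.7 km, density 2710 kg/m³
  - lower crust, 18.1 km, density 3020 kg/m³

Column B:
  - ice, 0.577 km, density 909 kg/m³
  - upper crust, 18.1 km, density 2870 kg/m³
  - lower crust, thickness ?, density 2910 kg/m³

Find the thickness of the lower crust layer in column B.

Take the compensation level at the base of the deeper column (depth z_c below the surface of column A) and equate Σ ρ_i t_i down to z_c; mantle fills any gap and the z_c terms cancel.
Column A: 21.7×2710 + 18.1×3020 + (z_c − 39.8)×3270
Column B: 0.4×0 + 0.577×909 + 18.1×2870 + x×2910 + (z_c − 0.4 − 18.677 − x)×3270
The z_c×3270 term appears on both sides and cancels. Collect the known terms of each column as K = Σ(ρt)_known − 3270 × (depth of known layers): K_A = 113469 − 3270×39.8 = −16677; K_B = 52471.493 − 3270×(0.4 + 18.677) = −9910.297.
Balance: K_A = K_B − x×(3270 − 2910), so x = (K_B − K_A)/(3270 − 2910) = 6766.7/360 = 18.8 km.

18.8 km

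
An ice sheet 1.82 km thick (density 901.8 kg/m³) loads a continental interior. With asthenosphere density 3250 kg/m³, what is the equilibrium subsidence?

0.505 km

Balancing pressure at the compensation depth: the ice load ρ_ice t is balanced by mantle displaced below, ρ_m s.
s = t ρ_ice / ρ_m = 1.82 km × 901.8/3250 = 0.505 km.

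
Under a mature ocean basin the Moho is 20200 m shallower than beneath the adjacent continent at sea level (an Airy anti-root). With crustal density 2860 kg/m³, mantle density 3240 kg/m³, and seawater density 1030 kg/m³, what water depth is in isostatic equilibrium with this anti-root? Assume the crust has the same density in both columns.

Replacing a thickness d of crust by seawater at the top must be balanced by replacing crust with mantle at the base: d (ρ_c − ρ_w) = a (ρ_m − ρ_c).
d = a (ρ_m − ρ_c)/(ρ_c − ρ_w) = 20200 m × 380/1830 = 4190 m.

4190 m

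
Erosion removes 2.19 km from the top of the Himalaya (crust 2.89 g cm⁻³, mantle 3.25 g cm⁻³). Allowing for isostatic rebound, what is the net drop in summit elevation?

Rebound u = e ρ_c/ρ_m = 2.19 km × 2.89/3.25 = 1.947 km.
Net surface drop = e − u = 2.19 km − 1.947 km = e (ρ_m − ρ_c)/ρ_m = 0.243 km.

0.243 km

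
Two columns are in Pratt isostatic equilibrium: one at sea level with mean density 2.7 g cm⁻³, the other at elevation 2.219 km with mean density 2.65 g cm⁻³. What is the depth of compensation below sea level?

ρ_ref D = ρ (D + h) → D (ρ_ref − ρ) = ρ h.
D = ρ h/(ρ_ref − ρ) = 2.65 × 2.219 km/(2.7 − 2.65) = 118 km.

118 km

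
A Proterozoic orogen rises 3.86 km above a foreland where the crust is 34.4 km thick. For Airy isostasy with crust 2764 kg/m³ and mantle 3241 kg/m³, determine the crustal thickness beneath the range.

60.6 km

Root depth r = h ρ_c / (ρ_m − ρ_c) = 3.86 km × 2764 / 477 = 22.37 km.
Total thickness = T + h + r = 34.4 km + 3.86 km + 22.37 km = 60.6 km.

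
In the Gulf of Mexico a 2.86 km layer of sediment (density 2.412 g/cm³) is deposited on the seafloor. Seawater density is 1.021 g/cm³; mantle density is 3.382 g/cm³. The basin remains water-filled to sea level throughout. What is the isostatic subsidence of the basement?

Submarine loading: the sediment displaces seawater, and the subsidence is in turn flooded, so s (ρ_m − ρ_w) = t (ρ_sed − ρ_w).
s = 2.86 km × (2.412 − 1.021) / (3.382 − 1.021) = 1.68 km.

1.68 km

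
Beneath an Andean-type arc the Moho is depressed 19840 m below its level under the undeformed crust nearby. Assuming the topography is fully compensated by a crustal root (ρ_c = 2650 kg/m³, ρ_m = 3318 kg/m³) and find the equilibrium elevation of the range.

5000 m

For local isostatic compensation: ρ_c h = (ρ_m − ρ_c) r.
h = r (ρ_m − ρ_c) / ρ_c = 19840 m × (3318 − 2650) / 2650 = 5000 m.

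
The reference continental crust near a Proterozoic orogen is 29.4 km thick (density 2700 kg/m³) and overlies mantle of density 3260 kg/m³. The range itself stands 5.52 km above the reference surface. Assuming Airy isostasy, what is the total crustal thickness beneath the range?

Root depth r = h ρ_c / (ρ_m − ρ_c) = 5.52 km × 2700 / 560 = 26.61 km.
Total thickness = T + h + r = 29.4 km + 5.52 km + 26.61 km = 61.5 km.

61.5 km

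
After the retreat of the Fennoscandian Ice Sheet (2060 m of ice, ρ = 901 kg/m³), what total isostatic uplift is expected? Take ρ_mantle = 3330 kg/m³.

557 m

Removing the load lets mantle flow back in; uplift u satisfies ρ_ice t = ρ_m u.
u = t ρ_ice/ρ_m = 2060 m × 901/3330 = 557 m.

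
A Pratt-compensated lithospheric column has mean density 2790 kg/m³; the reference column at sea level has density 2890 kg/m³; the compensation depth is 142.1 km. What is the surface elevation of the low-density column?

5.09 km

ρ_ref D = ρ (D + h) → h = D (ρ_ref − ρ)/ρ.
h = 142.1 km × (2890 − 2790)/2790 = 5.09 km.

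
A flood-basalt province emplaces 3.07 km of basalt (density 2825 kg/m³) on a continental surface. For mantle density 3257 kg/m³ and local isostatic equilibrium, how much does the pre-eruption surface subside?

Subaerial loading: s = t ρ_load / ρ_m.
s = 3.07 km × 2825/3257 = 2.66 km.

2.66 km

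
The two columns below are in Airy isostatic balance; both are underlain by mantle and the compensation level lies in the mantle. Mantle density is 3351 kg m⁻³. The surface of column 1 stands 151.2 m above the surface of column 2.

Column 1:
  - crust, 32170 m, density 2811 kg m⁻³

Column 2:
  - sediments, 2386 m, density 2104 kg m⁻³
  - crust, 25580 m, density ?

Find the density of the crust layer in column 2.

Take the compensation level at the base of the deeper column (depth z_c below the surface of column 1) and equate Σ ρ_i t_i down to z_c; mantle fills any gap and the z_c terms cancel.
Column 1: 32170×2811 + (z_c − 32170)×3351
Column 2: 151.2×0 + 2386×2104 + 25580×ρ + (z_c − 151.2 − 27966)×3351
The z_c×3351 term appears on both sides and cancels. Collect the known terms of each column as K = Σ(ρt)_known − 3351 × (depth of known layers): K_1 = 90429870 − 3351×32170 = −17371800; K_2 = 5020144 − 3351×(151.2 + 27966) = −89200593.2.
Balance: K_1 = K_2 + 25580×ρ, so ρ = (K_1 − K_2)/25580 = 71828800/25580 = 2810 kg m⁻³.

2810 kg m⁻³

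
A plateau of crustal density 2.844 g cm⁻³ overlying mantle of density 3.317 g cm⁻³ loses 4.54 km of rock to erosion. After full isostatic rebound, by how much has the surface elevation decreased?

Rebound u = e ρ_c/ρ_m = 4.54 km × 2.844/3.317 = 3.893 km.
Net surface drop = e − u = 4.54 km − 3.893 km = e (ρ_m − ρ_c)/ρ_m = 0.647 km.

0.647 km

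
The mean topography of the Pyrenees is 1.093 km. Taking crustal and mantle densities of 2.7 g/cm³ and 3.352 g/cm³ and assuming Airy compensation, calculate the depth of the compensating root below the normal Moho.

4.53 km

For local isostatic compensation: the weight of the topography is balanced by the buoyancy of the root, ρ_c h = (ρ_m − ρ_c) r.
r = h · ρ_c / (ρ_m − ρ_c) = 1.093 km × 2.7 / (3.352 − 2.7) = 4.53 km.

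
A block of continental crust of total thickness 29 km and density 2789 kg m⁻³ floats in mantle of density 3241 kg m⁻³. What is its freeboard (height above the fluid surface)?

Floating equilibrium: submerged depth d = t ρ_obj/ρ_fluid = 29 km × 2789/3241 = 24.96 km.
Freeboard = t − d = 29 km − 24.96 km = 4.04 km.

4.04 km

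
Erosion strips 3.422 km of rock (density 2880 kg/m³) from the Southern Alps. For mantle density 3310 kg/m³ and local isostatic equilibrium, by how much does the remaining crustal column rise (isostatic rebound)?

2.98 km

Unloading: uplift u = e ρ_c/ρ_m = 3.422 km × 2880/3310 = 2.98 km.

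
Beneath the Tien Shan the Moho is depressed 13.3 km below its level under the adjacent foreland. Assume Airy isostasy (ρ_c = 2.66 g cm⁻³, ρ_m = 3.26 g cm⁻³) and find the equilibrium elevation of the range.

By Archimedes' principle applied to the lithosphere: ρ_c h = (ρ_m − ρ_c) r.
h = r (ρ_m − ρ_c) / ρ_c = 13.3 km × (3.26 − 2.66) / 2.66 = 3 km.

3 km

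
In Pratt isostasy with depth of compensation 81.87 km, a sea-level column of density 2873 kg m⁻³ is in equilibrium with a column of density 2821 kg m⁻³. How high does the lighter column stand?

1.51 km

ρ_ref D = ρ (D + h) → h = D (ρ_ref − ρ)/ρ.
h = 81.87 km × (2873 − 2821)/2821 = 1.51 km.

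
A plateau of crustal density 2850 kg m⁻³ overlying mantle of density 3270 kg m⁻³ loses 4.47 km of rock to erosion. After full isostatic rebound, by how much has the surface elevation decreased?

0.574 km

Rebound u = e ρ_c/ρ_m = 4.47 km × 2850/3270 = 3.896 km.
Net surface drop = e − u = 4.47 km − 3.896 km = e (ρ_m − ρ_c)/ρ_m = 0.574 km.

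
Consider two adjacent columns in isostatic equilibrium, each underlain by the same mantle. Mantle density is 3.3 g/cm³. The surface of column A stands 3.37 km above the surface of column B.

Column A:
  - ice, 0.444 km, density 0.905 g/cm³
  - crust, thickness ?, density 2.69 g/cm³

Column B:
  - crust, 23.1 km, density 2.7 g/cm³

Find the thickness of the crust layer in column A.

39.2 km

Take the compensation level at the base of the deeper column (depth z_c below the surface of column A) and equate Σ ρ_i t_i down to z_c; mantle fills any gap and the z_c terms cancel.
Column A: 0.444×0.905 + x×2.69 + (z_c − 0.444 − x)×3.3
Column B: 3.37×0 + 23.1×2.7 + (z_c − 3.37 − 23.1)×3.3
The z_c×3.3 term appears on both sides and cancels. Collect the known terms of each column as K = Σ(ρt)_known − 3.3 × (depth of known layers): K_A = 0.40182 − 3.3×0.444 = −1.06338; K_B = 62.37 − 3.3×(3.37 + 23.1) = −24.981.
Balance: K_A − x×(3.3 − 2.69) = K_B, so x = (K_A − K_B)/(3.3 − 2.69) = 23.9176/0.61 = 39.2 km.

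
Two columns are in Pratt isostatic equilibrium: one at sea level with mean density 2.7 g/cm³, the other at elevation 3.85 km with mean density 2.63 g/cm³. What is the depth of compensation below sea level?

ρ_ref D = ρ (D + h) → D (ρ_ref − ρ) = ρ h.
D = ρ h/(ρ_ref − ρ) = 2.63 × 3.85 km/(2.7 − 2.63) = 145 km.

145 km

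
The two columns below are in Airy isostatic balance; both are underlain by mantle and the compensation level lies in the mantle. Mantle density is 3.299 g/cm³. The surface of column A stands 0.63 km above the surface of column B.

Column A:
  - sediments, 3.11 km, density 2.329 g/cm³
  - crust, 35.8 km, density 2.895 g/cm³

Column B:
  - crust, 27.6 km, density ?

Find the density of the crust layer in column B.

Take the compensation level at the base of the deeper column (depth z_c below the surface of column A) and equate Σ ρ_i t_i down to z_c; mantle fills any gap and the z_c terms cancel.
Column A: 3.11×2.329 + 35.8×2.895 + (z_c − 38.91)×3.299
Column B: 0.63×0 + 27.6×ρ + (z_c − 0.63 − 27.6)×3.299
The z_c×3.299 term appears on both sides and cancels. Collect the known terms of each column as K = Σ(ρt)_known − 3.299 × (depth of known layers): K_A = 110.88419 − 3.299×38.91 = −17.4799; K_B = 0 − 3.299×(0.63 + 27.6) = −93.13077.
Balance: K_A = K_B + 27.6×ρ, so ρ = (K_A − K_B)/27.6 = 75.6509/27.6 = 2.74 g/cm³.

2.74 g/cm³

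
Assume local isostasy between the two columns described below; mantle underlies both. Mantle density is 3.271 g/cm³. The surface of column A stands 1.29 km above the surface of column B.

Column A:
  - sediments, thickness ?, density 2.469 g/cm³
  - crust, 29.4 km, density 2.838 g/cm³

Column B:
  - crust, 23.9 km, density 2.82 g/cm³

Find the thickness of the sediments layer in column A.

Take the compensation level at the base of the deeper column (depth z_c below the surface of column A) and equate Σ ρ_i t_i down to z_c; mantle fills any gap and the z_c terms cancel.
Column A: x×2.469 + 29.4×2.838 + (z_c − 29.4 − x)×3.271
Column B: 1.29×0 + 23.9×2.82 + (z_c − 1.29 − 23.9)×3.271
The z_c×3.271 term appears on both sides and cancels. Collect the known terms of each column as K = Σ(ρt)_known − 3.271 × (depth of known layers): K_A = 83.4372 − 3.271×29.4 = −12.7302; K_B = 67.398 − 3.271×(1.29 + 23.9) = −14.99849.
Balance: K_A − x×(3.271 − 2.469) = K_B, so x = (K_A − K_B)/(3.271 − 2.469) = 2.26829/0.802 = 2.83 km.

2.83 km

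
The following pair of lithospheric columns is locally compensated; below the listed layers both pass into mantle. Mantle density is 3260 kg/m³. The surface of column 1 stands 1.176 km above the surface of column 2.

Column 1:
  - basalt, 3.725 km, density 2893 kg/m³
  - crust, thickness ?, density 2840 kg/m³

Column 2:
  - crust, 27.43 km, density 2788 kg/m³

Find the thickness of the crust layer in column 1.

Take the compensation level at the base of the deeper column (depth z_c below the surface of column 1) and equate Σ ρ_i t_i down to z_c; mantle fills any gap and the z_c terms cancel.
Column 1: 3.725×2893 + x×2840 + (z_c − 3.725 − x)×3260
Column 2: 1.176×0 + 27.43×2788 + (z_c − 1.176 − 27.43)×3260
The z_c×3260 term appears on both sides and cancels. Collect the known terms of each column as K = Σ(ρt)_known − 3260 × (depth of known layers): K_1 = 10776.425 − 3260×3.725 = −1367.075; K_2 = 76474.84 − 3260×(1.176 + 27.43) = −16780.72.
Balance: K_1 − x×(3260 − 2840) = K_2, so x = (K_1 − K_2)/(3260 − 2840) = 15413.6/420 = 36.7 km.

36.7 km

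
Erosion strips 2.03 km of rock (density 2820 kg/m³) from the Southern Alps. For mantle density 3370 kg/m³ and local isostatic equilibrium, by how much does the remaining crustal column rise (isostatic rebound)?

1.7 km

Unloading: uplift u = e ρ_c/ρ_m = 2.03 km × 2820/3370 = 1.7 km.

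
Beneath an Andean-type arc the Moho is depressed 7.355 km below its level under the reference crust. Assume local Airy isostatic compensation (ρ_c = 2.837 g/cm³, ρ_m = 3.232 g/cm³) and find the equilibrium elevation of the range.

1.02 km

Balancing pressure at the compensation depth: ρ_c h = (ρ_m − ρ_c) r.
h = r (ρ_m − ρ_c) / ρ_c = 7.355 km × (3.232 − 2.837) / 2.837 = 1.02 km.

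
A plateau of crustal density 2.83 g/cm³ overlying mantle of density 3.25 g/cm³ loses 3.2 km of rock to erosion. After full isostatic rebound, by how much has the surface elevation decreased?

0.414 km

Rebound u = e ρ_c/ρ_m = 3.2 km × 2.83/3.25 = 2.786 km.
Net surface drop = e − u = 3.2 km − 2.786 km = e (ρ_m − ρ_c)/ρ_m = 0.414 km.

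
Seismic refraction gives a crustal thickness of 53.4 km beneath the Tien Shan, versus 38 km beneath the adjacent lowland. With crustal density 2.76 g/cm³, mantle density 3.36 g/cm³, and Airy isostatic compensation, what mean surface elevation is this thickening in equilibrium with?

Excess crust Δ = 53.4 km − 38 km = 15.4 km, split between elevation h and root r with h + r = Δ.
Airy balance ρ_c h = (ρ_m − ρ_c) r gives r = h ρ_c/(ρ_m − ρ_c), so h (1 + ρ_c/(ρ_m − ρ_c)) = Δ, i.e. h = Δ (ρ_m − ρ_c)/ρ_m.
h = 15.4 km × 0.6/3.36 = 2.75 km.

2.75 km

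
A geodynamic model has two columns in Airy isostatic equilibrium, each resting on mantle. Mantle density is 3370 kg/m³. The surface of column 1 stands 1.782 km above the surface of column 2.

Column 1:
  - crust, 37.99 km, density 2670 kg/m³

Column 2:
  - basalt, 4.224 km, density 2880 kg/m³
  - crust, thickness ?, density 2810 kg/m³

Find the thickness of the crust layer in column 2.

Take the compensation level at the base of the deeper column (depth z_c below the surface of column 1) and equate Σ ρ_i t_i down to z_c; mantle fills any gap and the z_c terms cancel.
Column 1: 37.99×2670 + (z_c − 37.99)×3370
Column 2: 1.782×0 + 4.224×2880 + x×2810 + (z_c − 1.782 − 4.224 − x)×3370
The z_c×3370 term appears on both sides and cancels. Collect the known terms of each column as K = Σ(ρt)_known − 3370 × (depth of known layers): K_1 = 101433.3 − 3370×37.99 = −26593; K_2 = 12165.12 − 3370×(1.782 + 4.224) = −8075.1.
Balance: K_1 = K_2 − x×(3370 − 2810), so x = (K_2 − K_1)/(3370 − 2810) = 18517.9/560 = 33.1 km.

33.1 km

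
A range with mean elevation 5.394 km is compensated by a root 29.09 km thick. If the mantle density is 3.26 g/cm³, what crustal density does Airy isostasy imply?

ρ_c h = (ρ_m − ρ_c) r → ρ_c (h + r) = ρ_m r → ρ_c = ρ_m r / (h + r).
ρ_c = 3.26 × 29.09 km / (5.394 km + 29.09 km) = 2.75 g/cm³.

2.75 g/cm³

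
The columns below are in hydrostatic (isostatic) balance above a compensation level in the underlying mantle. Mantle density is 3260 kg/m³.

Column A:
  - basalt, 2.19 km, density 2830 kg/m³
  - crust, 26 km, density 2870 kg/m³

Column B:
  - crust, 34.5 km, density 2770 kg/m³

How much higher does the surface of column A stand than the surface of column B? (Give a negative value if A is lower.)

For any compensation level in the mantle, the mantle terms cancel and isostasy reduces to e = (Σt_A − Σt_B) − (Σ(ρt)_A − Σ(ρt)_B) / ρ_m.
Σt_A = 28.19 km; Σt_B = 34.5 km; Σ(ρt)_A = 80817.7; Σ(ρt)_B = 95565 (in km·kg/m³).
e = (28.19 − 34.5) − (80817.7 − 95565) / 3260 = −1.79 km.

−1.79 km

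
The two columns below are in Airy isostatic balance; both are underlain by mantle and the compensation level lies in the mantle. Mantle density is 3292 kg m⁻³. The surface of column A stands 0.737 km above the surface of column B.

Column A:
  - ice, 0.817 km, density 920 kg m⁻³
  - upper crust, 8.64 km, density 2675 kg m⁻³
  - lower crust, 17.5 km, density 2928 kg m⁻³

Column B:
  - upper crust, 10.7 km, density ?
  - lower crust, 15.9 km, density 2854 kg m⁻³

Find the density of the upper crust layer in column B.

2890 kg m⁻³

Take the compensation level at the base of the deeper column (depth z_c below the surface of column A) and equate Σ ρ_i t_i down to z_c; mantle fills any gap and the z_c terms cancel.
Column A: 0.817×920 + 8.64×2675 + 17.5×2928 + (z_c − 26.957)×3292
Column B: 0.737×0 + 10.7×ρ + 15.9×2854 + (z_c − 0.737 − 26.6)×3292
The z_c×3292 term appears on both sides and cancels. Collect the known terms of each column as K = Σ(ρt)_known − 3292 × (depth of known layers): K_A = 75103.64 − 3292×26.957 = −13638.804; K_B = 45378.6 − 3292×(0.737 + 26.6) = −44614.804.
Balance: K_A = K_B + 10.7×ρ, so ρ = (K_A − K_B)/10.7 = 30976/10.7 = 2890 kg m⁻³.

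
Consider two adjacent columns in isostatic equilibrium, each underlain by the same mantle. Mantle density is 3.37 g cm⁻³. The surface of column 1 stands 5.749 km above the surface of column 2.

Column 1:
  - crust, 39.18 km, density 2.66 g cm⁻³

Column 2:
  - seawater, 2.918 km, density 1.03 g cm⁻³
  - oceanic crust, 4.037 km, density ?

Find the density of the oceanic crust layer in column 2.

2.97 g cm⁻³

Take the compensation level at the base of the deeper column (depth z_c below the surface of column 1) and equate Σ ρ_i t_i down to z_c; mantle fills any gap and the z_c terms cancel.
Column 1: 39.18×2.66 + (z_c − 39.18)×3.37
Column 2: 5.749×0 + 2.918×1.03 + 4.037×ρ + (z_c − 5.749 − 6.955)×3.37
The z_c×3.37 term appears on both sides and cancels. Collect the known terms of each column as K = Σ(ρt)_known − 3.37 × (depth of known layers): K_1 = 104.2188 − 3.37×39.18 = −27.8178; K_2 = 3.00554 − 3.37×(5.749 + 6.955) = −39.80694.
Balance: K_1 = K_2 + 4.037×ρ, so ρ = (K_1 − K_2)/4.037 = 11.9891/4.037 = 2.97 g cm⁻³.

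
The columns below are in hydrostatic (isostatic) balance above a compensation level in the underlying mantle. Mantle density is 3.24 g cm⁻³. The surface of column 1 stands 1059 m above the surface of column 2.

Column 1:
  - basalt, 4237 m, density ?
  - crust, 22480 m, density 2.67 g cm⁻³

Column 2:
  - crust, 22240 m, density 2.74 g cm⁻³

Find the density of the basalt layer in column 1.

Take the compensation level at the base of the deeper column (depth z_c below the surface of column 1) and equate Σ ρ_i t_i down to z_c; mantle fills any gap and the z_c terms cancel.
Column 1: 4237×ρ + 22480×2.67 + (z_c − 26717)×3.24
Column 2: 1059×0 + 22240×2.74 + (z_c − 1059 − 22240)×3.24
The z_c×3.24 term appears on both sides and cancels. Collect the known terms of each column as K = Σ(ρt)_known − 3.24 × (depth of known layers): K_1 = 60021.6 − 3.24×26717 = −26541.48; K_2 = 60937.6 − 3.24×(1059 + 22240) = −14551.16.
Balance: K_1 + 4237×ρ = K_2, so ρ = (K_2 − K_1)/4237 = 11990.3/4237 = 2.83 g cm⁻³.

2.83 g cm⁻³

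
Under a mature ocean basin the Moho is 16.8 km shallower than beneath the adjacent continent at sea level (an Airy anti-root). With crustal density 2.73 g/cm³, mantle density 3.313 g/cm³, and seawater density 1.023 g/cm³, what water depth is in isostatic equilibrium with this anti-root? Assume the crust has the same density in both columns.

5.74 km

Replacing a thickness d of crust by seawater at the top must be balanced by replacing crust with mantle at the base: d (ρ_c − ρ_w) = a (ρ_m − ρ_c).
d = a (ρ_m − ρ_c)/(ρ_c − ρ_w) = 16.8 km × 0.583/1.707 = 5.74 km.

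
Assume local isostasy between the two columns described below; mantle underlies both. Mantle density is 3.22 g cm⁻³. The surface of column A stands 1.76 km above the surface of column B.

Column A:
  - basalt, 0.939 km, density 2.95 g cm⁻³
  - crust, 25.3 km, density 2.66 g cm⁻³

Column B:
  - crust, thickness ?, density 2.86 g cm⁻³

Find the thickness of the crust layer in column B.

Take the compensation level at the base of the deeper column (depth z_c below the surface of column A) and equate Σ ρ_i t_i down to z_c; mantle fills any gap and the z_c terms cancel.
Column A: 0.939×2.95 + 25.3×2.66 + (z_c − 26.239)×3.22
Column B: 1.76×0 + x×2.86 + (z_c − 1.76 − 0 − x)×3.22
The z_c×3.22 term appears on both sides and cancels. Collect the known terms of each column as K = Σ(ρt)_known − 3.22 × (depth of known layers): K_A = 70.06805 − 3.22×26.239 = −14.42153; K_B = 0 − 3.22×(1.76 + 0) = −5.6672.
Balance: K_A = K_B − x×(3.22 − 2.86), so x = (K_B − K_A)/(3.22 − 2.86) = 8.75433/0.36 = 24.3 km.

24.3 km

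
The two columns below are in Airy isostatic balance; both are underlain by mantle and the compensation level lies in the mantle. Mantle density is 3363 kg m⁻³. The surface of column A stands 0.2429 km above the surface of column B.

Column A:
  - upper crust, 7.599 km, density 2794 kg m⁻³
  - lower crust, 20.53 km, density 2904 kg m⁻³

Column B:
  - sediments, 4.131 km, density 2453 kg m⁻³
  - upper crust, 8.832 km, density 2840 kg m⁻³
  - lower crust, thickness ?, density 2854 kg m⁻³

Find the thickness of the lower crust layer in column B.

8.94 km

Take the compensation level at the base of the deeper column (depth z_c below the surface of column A) and equate Σ ρ_i t_i down to z_c; mantle fills any gap and the z_c terms cancel.
Column A: 7.599×2794 + 20.53×2904 + (z_c − 28.129)×3363
Column B: 0.2429×0 + 4.131×2453 + 8.832×2840 + x×2854 + (z_c − 0.2429 − 12.963 − x)×3363
The z_c×3363 term appears on both sides and cancels. Collect the known terms of each column as K = Σ(ρt)_known − 3363 × (depth of known layers): K_A = 80850.726 − 3363×28.129 = −13747.101; K_B = 35216.223 − 3363×(0.2429 + 12.963) = −9195.2187.
Balance: K_A = K_B − x×(3363 − 2854), so x = (K_B − K_A)/(3363 − 2854) = 4551.88/509 = 8.94 km.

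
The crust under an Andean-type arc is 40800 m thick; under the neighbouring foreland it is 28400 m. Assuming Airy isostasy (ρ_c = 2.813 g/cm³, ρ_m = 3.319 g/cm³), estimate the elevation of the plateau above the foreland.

1890 m

Excess crust Δ = 40800 m − 28400 m = 12400 m, split between elevation h and root r with h + r = Δ.
Airy balance ρ_c h = (ρ_m − ρ_c) r gives r = h ρ_c/(ρ_m − ρ_c), so h (1 + ρ_c/(ρ_m − ρ_c)) = Δ, i.e. h = Δ (ρ_m − ρ_c)/ρ_m.
h = 12400 m × 0.506/3.319 = 1890 m.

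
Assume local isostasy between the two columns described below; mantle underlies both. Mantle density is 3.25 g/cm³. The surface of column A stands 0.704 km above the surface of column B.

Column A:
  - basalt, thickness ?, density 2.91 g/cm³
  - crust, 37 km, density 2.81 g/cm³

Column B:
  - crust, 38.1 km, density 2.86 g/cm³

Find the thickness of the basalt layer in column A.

2.55 km

Take the compensation level at the base of the deeper column (depth z_c below the surface of column A) and equate Σ ρ_i t_i down to z_c; mantle fills any gap and the z_c terms cancel.
Column A: x×2.91 + 37×2.81 + (z_c − 37 − x)×3.25
Column B: 0.704×0 + 38.1×2.86 + (z_c − 0.704 − 38.1)×3.25
The z_c×3.25 term appears on both sides and cancels. Collect the known terms of each column as K = Σ(ρt)_known − 3.25 × (depth of known layers): K_A = 103.97 − 3.25×37 = −16.28; K_B = 108.966 − 3.25×(0.704 + 38.1) = −17.147.
Balance: K_A − x×(3.25 − 2.91) = K_B, so x = (K_A − K_B)/(3.25 − 2.91) = 0.867/0.34 = 2.55 km.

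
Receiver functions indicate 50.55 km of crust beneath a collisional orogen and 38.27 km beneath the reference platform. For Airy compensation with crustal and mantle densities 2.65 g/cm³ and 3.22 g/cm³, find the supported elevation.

2.17 km

Excess crust Δ = 50.55 km − 38.27 km = 12.28 km, split between elevation h and root r with h + r = Δ.
Airy balance ρ_c h = (ρ_m − ρ_c) r gives r = h ρ_c/(ρ_m − ρ_c), so h (1 + ρ_c/(ρ_m − ρ_c)) = Δ, i.e. h = Δ (ρ_m − ρ_c)/ρ_m.
h = 12.28 km × 0.57/3.22 = 2.17 km.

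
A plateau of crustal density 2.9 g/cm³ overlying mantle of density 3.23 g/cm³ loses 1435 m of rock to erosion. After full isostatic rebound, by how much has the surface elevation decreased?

147 m

Rebound u = e ρ_c/ρ_m = 1435 m × 2.9/3.23 = 1288 m.
Net surface drop = e − u = 1435 m − 1288 m = e (ρ_m − ρ_c)/ρ_m = 147 m.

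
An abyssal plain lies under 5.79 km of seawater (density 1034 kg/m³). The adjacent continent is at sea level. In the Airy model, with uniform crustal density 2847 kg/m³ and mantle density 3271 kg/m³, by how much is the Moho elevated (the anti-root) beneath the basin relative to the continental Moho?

In Airy isostatic equilibrium: replacing crust with seawater at the top is compensated by replacing crust with mantle at the base: d (ρ_c − ρ_w) = a (ρ_m − ρ_c).
a = d (ρ_c − ρ_w)/(ρ_m − ρ_c) = 5.79 km × 1813/424 = 24.8 km.

24.8 km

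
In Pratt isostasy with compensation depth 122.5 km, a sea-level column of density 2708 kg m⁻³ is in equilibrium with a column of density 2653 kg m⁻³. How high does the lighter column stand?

2.54 km

ρ_ref D = ρ (D + h) → h = D (ρ_ref − ρ)/ρ.
h = 122.5 km × (2708 − 2653)/2653 = 2.54 km.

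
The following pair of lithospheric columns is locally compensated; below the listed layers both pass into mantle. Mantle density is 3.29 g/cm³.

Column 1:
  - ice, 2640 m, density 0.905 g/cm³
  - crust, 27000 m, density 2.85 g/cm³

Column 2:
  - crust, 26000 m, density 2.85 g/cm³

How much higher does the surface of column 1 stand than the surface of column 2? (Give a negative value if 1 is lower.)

For any compensation level in the mantle, the mantle terms cancel and isostasy reduces to e = (Σt_1 − Σt_2) − (Σ(ρt)_1 − Σ(ρt)_2) / ρ_m.
Σt_1 = 29640 m; Σt_2 = 26000 m; Σ(ρt)_1 = 79339.2; Σ(ρt)_2 = 74100 (in m·g/cm³).
e = (29640 − 26000) − (79339.2 − 74100) / 3.29 = 2050 m.

2050 m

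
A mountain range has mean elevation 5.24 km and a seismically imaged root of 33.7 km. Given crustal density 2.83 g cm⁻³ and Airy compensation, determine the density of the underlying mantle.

Airy balance: ρ_c h = (ρ_m − ρ_c) r → ρ_m = ρ_c (1 + h/r).
ρ_m = 2.83 × (1 + 5.24 km/33.7 km) = 3.27 g cm⁻³.

3.27 g cm⁻³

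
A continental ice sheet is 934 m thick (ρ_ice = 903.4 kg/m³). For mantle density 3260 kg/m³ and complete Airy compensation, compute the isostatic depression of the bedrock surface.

Isostatic balance requires: the ice load ρ_ice t is balanced by mantle displaced below, ρ_m s.
s = t ρ_ice / ρ_m = 934 m × 903.4/3260 = 259 m.

259 m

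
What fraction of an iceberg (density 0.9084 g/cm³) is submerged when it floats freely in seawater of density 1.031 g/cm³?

Submerged fraction = ρ_obj/ρ_fluid = 0.9084/1.031 = 88.1%.

88.1%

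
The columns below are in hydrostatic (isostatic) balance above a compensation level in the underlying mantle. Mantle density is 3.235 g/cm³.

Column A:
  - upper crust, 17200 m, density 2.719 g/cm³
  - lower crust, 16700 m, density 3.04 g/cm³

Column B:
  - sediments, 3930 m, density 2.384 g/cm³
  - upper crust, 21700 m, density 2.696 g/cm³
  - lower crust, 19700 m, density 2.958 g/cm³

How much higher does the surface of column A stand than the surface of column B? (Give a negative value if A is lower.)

For any compensation level in the mantle, the mantle terms cancel and isostasy reduces to e = (Σt_A − Σt_B) − (Σ(ρt)_A − Σ(ρt)_B) / ρ_m.
Σt_A = 33900 m; Σt_B = 45330 m; Σ(ρt)_A = 97534.8; Σ(ρt)_B = 126144.92 (in m·g/cm³).
e = (33900 − 45330) − (97534.8 − 126144.92) / 3.235 = −2590 m.

−2590 m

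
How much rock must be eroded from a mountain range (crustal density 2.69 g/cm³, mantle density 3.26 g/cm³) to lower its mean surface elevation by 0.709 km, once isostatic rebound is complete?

Net drop Δ = e − u = e − e ρ_c/ρ_m = e (ρ_m − ρ_c)/ρ_m.
e = Δ ρ_m/(ρ_m − ρ_c) = 0.709 km × 3.26/0.57 = 4.05 km.

4.05 km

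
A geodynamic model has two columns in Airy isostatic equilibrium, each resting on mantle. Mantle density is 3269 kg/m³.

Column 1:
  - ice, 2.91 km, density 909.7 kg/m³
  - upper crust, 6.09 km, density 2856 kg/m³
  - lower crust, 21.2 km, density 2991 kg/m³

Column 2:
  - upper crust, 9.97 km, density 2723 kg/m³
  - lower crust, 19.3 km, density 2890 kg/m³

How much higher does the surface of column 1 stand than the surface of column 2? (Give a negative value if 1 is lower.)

For any compensation level in the mantle, the mantle terms cancel and isostasy reduces to e = (Σt_1 − Σt_2) − (Σ(ρt)_1 − Σ(ρt)_2) / ρ_m.
Σt_1 = 30.2 km; Σt_2 = 29.27 km; Σ(ρt)_1 = 83449.467; Σ(ρt)_2 = 82925.31 (in km·kg/m³).
e = (30.2 − 29.27) − (83449.467 − 82925.31) / 3269 = 0.77 km.

0.77 km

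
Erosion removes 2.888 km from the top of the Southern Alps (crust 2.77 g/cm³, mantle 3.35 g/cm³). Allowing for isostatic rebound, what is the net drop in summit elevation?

0.5 km

Rebound u = e ρ_c/ρ_m = 2.888 km × 2.77/3.35 = 2.388 km.
Net surface drop = e − u = 2.888 km − 2.388 km = e (ρ_m − ρ_c)/ρ_m = 0.5 km.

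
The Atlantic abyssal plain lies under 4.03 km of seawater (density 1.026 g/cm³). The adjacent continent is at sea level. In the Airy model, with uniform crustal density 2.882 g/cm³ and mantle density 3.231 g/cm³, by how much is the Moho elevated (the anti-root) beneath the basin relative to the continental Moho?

By Archimedes' principle applied to the lithosphere: replacing crust with seawater at the top is compensated by replacing crust with mantle at the base: d (ρ_c − ρ_w) = a (ρ_m − ρ_c).
a = d (ρ_c − ρ_w)/(ρ_m − ρ_c) = 4.03 km × 1.856/0.349 = 21.4 km.

21.4 km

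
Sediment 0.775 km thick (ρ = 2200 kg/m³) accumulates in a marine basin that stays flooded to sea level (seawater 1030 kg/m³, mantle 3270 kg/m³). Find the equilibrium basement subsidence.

0.405 km

Submarine loading: the sediment displaces seawater, and the subsidence is in turn flooded, so s (ρ_m − ρ_w) = t (ρ_sed − ρ_w).
s = 0.775 km × (2200 − 1030) / (3270 − 1030) = 0.405 km.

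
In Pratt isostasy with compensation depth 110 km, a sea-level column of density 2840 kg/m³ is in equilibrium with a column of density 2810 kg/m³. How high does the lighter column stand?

ρ_ref D = ρ (D + h) → h = D (ρ_ref − ρ)/ρ.
h = 110 km × (2840 − 2810)/2810 = 1.17 km.

1.17 km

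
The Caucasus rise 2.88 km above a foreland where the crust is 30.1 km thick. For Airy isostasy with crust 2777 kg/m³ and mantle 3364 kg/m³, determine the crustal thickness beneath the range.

46.6 km

Root depth r = h ρ_c / (ρ_m − ρ_c) = 2.88 km × 2777 / 587 = 13.62 km.
Total thickness = T + h + r = 30.1 km + 2.88 km + 13.62 km = 46.6 km.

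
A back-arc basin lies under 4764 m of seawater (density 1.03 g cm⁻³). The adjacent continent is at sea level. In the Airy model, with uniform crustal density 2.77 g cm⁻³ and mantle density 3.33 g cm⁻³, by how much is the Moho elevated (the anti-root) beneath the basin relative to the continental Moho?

14800 m

In Airy isostatic equilibrium: replacing crust with seawater at the top is compensated by replacing crust with mantle at the base: d (ρ_c − ρ_w) = a (ρ_m − ρ_c).
a = d (ρ_c − ρ_w)/(ρ_m − ρ_c) = 4764 m × 1.74/0.56 = 14800 m.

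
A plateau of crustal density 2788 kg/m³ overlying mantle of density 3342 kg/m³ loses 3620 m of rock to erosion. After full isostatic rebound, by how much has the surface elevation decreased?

Rebound u = e ρ_c/ρ_m = 3620 m × 2788/3342 = 3020 m.
Net surface drop = e − u = 3620 m − 3020 m = e (ρ_m − ρ_c)/ρ_m = 600 m.

600 m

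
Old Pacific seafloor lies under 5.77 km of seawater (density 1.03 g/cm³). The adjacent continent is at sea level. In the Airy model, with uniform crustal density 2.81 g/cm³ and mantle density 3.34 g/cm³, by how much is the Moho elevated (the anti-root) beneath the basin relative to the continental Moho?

In Airy isostatic equilibrium: replacing crust with seawater at the top is compensated by replacing crust with mantle at the base: d (ρ_c − ρ_w) = a (ρ_m − ρ_c).
a = d (ρ_c − ρ_w)/(ρ_m − ρ_c) = 5.77 km × 1.78/0.53 = 19.4 km.

19.4 km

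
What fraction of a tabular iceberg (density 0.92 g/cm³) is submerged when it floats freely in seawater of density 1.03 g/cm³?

Submerged fraction = ρ_obj/ρ_fluid = 0.92/1.03 = 89.3%.

89.3%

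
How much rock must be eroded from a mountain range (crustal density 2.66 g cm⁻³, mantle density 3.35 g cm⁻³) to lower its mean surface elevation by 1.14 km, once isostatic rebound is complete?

5.53 km

Net drop Δ = e − u = e − e ρ_c/ρ_m = e (ρ_m − ρ_c)/ρ_m.
e = Δ ρ_m/(ρ_m − ρ_c) = 1.14 km × 3.35/0.69 = 5.53 km.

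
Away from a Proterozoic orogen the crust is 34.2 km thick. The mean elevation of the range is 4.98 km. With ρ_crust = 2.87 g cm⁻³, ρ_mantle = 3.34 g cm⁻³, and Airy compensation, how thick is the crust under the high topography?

69.6 km

Root depth r = h ρ_c / (ρ_m − ρ_c) = 4.98 km × 2.87 / 0.47 = 30.41 km.
Total thickness = T + h + r = 34.2 km + 4.98 km + 30.41 km = 69.6 km.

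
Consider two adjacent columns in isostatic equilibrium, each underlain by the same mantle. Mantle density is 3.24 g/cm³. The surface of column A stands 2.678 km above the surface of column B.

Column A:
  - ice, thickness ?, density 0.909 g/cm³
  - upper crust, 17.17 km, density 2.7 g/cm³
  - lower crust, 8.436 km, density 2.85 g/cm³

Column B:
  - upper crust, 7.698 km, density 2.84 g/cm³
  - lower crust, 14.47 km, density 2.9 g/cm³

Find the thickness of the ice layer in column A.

1.76 km

Take the compensation level at the base of the deeper column (depth z_c below the surface of column A) and equate Σ ρ_i t_i down to z_c; mantle fills any gap and the z_c terms cancel.
Column A: x×0.909 + 17.17×2.7 + 8.436×2.85 + (z_c − 25.606 − x)×3.24
Column B: 2.678×0 + 7.698×2.84 + 14.47×2.9 + (z_c − 2.678 − 22.168)×3.24
The z_c×3.24 term appears on both sides and cancels. Collect the known terms of each column as K = Σ(ρt)_known − 3.24 × (depth of known layers): K_A = 70.4016 − 3.24×25.606 = −12.56184; K_B = 63.82532 − 3.24×(2.678 + 22.168) = −16.67572.
Balance: K_A − x×(3.24 − 0.909) = K_B, so x = (K_A − K_B)/(3.24 − 0.909) = 4.11388/2.331 = 1.76 km.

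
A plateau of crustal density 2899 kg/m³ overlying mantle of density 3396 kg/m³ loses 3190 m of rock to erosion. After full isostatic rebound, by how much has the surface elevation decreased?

Rebound u = e ρ_c/ρ_m = 3190 m × 2899/3396 = 2723 m.
Net surface drop = e − u = 3190 m − 2723 m = e (ρ_m − ρ_c)/ρ_m = 467 m.

467 m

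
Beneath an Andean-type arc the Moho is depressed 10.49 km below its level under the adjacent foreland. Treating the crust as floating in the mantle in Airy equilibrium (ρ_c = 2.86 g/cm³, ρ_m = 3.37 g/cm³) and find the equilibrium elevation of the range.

1.87 km

Equating mass per unit area of the two columns: ρ_c h = (ρ_m − ρ_c) r.
h = r (ρ_m − ρ_c) / ρ_c = 10.49 km × (3.37 − 2.86) / 2.86 = 1.87 km.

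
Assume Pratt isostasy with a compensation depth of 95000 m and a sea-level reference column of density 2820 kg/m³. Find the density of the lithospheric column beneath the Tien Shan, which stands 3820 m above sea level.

2710 kg/m³

Pratt balance: ρ_ref D = ρ (D + h).
ρ = ρ_ref D/(D + h) = 2820 × 95000 m/(95000 m + 3820 m) = 2710 kg/m³.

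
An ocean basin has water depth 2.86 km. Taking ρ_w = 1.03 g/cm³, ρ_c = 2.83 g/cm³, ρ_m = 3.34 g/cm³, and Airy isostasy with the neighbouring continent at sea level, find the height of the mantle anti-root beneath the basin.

For local isostatic compensation: replacing crust with seawater at the top is compensated by replacing crust with mantle at the base: d (ρ_c − ρ_w) = a (ρ_m − ρ_c).
a = d (ρ_c − ρ_w)/(ρ_m − ρ_c) = 2.86 km × 1.8/0.51 = 10.1 km.

10.1 km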